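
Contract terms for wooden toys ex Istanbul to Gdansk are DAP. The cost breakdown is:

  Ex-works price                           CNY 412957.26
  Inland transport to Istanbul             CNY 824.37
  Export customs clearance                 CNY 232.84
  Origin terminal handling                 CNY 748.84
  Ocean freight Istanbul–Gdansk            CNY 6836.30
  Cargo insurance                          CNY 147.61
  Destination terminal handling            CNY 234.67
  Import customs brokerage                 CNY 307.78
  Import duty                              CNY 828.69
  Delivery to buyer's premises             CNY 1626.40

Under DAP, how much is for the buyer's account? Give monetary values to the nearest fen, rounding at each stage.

Buyer's account: CNY 1136.47

DAP: the seller bears all costs to the named destination except import duty and clearance.
Seller's account: goods 412957.26 + inland to port 824.37 + export clearance 232.84 + origin terminal 748.84 + freight 6836.30 + insurance 147.61 + destination terminal 234.67 + delivery 1626.40 = 423608.29
Buyer's account: brokerage 307.78 + duty 828.69 = 1136.47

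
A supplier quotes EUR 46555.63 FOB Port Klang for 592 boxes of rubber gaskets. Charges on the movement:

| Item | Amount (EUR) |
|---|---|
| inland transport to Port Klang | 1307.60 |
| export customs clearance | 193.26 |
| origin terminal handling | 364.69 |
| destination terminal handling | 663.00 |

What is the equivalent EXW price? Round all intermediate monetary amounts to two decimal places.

EXW price: EUR 44690.08

Not relevant to the conversion: destination terminal — on the buyer under both terms; not part of either seller's price.
From FOB to EXW, the seller no longer bears: inland to port, export clearance, origin terminal.
EXW price = 46555.63 − 1307.60 − 193.26 − 364.69 = 44690.08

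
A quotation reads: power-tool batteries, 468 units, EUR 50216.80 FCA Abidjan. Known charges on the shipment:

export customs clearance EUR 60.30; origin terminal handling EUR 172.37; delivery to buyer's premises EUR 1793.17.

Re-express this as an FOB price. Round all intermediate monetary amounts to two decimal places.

Not relevant to the conversion: export clearance — on the seller under both FCA and FOB; already in the FCA price and stays in the FOB price. delivery — on the buyer under both terms; not part of either seller's price.
From FCA to FOB, the seller additionally bears: origin terminal.
FOB price = 50216.80 + 172.37 = 50389.17

FOB price: EUR 50389.17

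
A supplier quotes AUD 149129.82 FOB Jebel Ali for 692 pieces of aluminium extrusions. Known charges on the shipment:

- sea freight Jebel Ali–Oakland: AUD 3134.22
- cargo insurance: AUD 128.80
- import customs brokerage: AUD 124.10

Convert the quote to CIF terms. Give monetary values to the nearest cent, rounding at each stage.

Not relevant to the conversion: brokerage — on the buyer under both terms; not part of either seller's price.
From FOB to CIF, the seller additionally bears: freight, insurance.
CIF price = 149129.82 + 3134.22 + 128.80 = 152392.84

CIF price: AUD 152392.84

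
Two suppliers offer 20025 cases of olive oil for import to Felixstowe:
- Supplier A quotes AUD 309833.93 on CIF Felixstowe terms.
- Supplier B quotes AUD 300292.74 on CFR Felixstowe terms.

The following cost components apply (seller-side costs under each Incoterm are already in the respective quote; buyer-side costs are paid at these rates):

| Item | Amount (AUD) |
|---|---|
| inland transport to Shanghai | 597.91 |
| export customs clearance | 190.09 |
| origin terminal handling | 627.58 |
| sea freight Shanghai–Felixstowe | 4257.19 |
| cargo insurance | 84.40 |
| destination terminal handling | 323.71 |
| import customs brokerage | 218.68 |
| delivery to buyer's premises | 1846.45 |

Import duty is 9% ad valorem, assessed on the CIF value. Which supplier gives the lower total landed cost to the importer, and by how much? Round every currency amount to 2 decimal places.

Supplier B is cheaper by AUD 10307.90

Supplier A (CIF):
The CIF price already equals the CIF value: 309833.93
Import duty = 309833.93 × 9% = 27885.05
Buyer bears (A): 323.71 + 218.68 + 1846.45 = 2388.84
Landed cost (A) = invoice 309833.93 + 2388.84 + duty 27885.05 = 340107.82
Supplier B (CFR):
CIF value = CFR price + insurance = 300292.74 + 84.40 = 300377.14
Import duty = 300377.14 × 9% = 27033.94
Buyer bears (B): 84.40 + 323.71 + 218.68 + 1846.45 = 2473.24
Landed cost (B) = invoice 300292.74 + 2473.24 + duty 27033.94 = 329799.92
Difference = |340107.82 − 329799.92| = 10307.90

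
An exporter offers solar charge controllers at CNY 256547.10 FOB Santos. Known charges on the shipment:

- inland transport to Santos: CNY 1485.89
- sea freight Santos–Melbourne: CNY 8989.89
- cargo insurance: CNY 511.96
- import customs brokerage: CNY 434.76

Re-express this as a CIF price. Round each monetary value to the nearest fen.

Not relevant to the conversion: inland to port — on the seller under both FOB and CIF; already in the FOB price and stays in the CIF price. brokerage — on the buyer under both terms; not part of either seller's price.
From FOB to CIF, the seller additionally bears: freight, insurance.
CIF price = 256547.10 + 8989.89 + 511.96 = 266048.95

CIF price: CNY 266048.95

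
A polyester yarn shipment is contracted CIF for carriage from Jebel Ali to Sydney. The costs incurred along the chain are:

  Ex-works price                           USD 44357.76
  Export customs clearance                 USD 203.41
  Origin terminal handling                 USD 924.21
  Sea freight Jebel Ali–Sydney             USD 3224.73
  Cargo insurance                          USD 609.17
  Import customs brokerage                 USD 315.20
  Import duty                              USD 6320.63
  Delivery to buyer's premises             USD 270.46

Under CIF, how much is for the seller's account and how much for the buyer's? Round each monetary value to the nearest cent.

CIF: the seller pays costs through ocean freight and marine insurance to the destination port.
Seller's account: goods 44357.76 + export clearance 203.41 + origin terminal 924.21 + freight 3224.73 + insurance 609.17 = 49319.28
Buyer's account: brokerage 315.20 + duty 6320.63 + delivery 270.46 = 6906.29

Seller: USD 49319.28; buyer: USD 6906.29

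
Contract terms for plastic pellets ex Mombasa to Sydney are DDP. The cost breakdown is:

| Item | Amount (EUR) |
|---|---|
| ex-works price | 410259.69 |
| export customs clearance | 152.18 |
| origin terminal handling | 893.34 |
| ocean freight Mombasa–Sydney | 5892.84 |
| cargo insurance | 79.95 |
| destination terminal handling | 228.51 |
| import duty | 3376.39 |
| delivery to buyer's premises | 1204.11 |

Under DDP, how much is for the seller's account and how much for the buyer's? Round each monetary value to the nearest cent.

Seller: EUR 422087.01; buyer: EUR 0.00

DDP: the seller bears all costs including import duty.
Seller's account: goods 410259.69 + export clearance 152.18 + origin terminal 893.34 + freight 5892.84 + insurance 79.95 + destination terminal 228.51 + duty 3376.39 + delivery 1204.11 = 422087.01
Buyer's account: 0.00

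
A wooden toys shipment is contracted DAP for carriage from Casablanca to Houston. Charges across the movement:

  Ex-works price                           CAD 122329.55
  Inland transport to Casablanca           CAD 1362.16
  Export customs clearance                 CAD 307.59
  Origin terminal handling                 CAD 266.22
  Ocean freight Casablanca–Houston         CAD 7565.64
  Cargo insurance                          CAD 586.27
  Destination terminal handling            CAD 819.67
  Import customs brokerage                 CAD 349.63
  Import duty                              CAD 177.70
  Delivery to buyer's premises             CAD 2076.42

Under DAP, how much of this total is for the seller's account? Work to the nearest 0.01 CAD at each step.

DAP: the seller bears all costs to the named destination except import duty and clearance.
Seller's account: goods 122329.55 + inland to port 1362.16 + export clearance 307.59 + origin terminal 266.22 + freight 7565.64 + insurance 586.27 + destination terminal 819.67 + delivery 2076.42 = 135313.52
Buyer's account: brokerage 349.63 + duty 177.70 = 527.33

Seller's account: CAD 135313.52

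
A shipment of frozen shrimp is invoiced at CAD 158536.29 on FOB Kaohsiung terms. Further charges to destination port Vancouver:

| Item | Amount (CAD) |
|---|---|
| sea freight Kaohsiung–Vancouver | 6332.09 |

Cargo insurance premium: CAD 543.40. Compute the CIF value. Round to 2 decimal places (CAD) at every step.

CIF value: CAD 165411.78

CIF = FOB price + freight + insurance
CIF = 158536.29 + 6332.09 + 543.40 = 165411.78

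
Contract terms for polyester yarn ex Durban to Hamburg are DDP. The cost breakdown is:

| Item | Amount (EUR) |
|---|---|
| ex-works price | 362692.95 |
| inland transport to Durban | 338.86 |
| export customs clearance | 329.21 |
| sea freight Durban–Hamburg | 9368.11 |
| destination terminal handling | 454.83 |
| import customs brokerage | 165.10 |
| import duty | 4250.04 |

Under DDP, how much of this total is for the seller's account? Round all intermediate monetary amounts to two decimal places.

Seller's account: EUR 377599.10

DDP: the seller bears all costs including import duty.
Seller's account: goods 362692.95 + inland to port 338.86 + export clearance 329.21 + freight 9368.11 + destination terminal 454.83 + brokerage 165.10 + duty 4250.04 = 377599.10
Buyer's account: 0.00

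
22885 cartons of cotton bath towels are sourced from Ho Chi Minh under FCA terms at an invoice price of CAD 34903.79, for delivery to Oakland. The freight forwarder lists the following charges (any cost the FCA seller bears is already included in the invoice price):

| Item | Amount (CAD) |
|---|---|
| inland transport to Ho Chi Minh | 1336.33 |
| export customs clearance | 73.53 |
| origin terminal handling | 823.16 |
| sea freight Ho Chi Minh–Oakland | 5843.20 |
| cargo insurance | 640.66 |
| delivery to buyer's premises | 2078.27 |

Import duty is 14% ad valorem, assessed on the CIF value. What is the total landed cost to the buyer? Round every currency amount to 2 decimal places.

Total landed cost: CAD 50198.59

FCA: the seller delivers export-cleared goods to the carrier; the buyer bears costs from that point.
Already in the invoice (seller's account under FCA): inland to port, export clearance — exclude.
CIF value = FCA price + origin terminal + freight + insurance = 34903.79 + 823.16 + 5843.20 + 640.66 = 42210.81
Import duty = 42210.81 × 14% = 5909.51
Buyer bears: origin terminal 823.16 + freight 5843.20 + insurance 640.66 + delivery 2078.27 + duty 5909.51 = 15294.80
Landed cost = invoice 34903.79 + 15294.80 = 50198.59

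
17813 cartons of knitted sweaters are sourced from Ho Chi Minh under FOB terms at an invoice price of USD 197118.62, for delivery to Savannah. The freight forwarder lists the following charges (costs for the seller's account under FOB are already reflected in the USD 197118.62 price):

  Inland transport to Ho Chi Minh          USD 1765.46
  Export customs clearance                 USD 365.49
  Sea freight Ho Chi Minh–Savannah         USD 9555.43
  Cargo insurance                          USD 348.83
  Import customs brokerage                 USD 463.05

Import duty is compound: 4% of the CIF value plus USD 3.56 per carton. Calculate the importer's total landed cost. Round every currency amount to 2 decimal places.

Total landed cost: USD 279181.13

FOB: the seller bears costs until goods are on board at the origin port; the buyer bears freight, insurance and all costs thereafter.
Already in the invoice (seller's account under FOB): inland to port, export clearance — exclude.
CIF value = FOB price + freight + insurance = 197118.62 + 9555.43 + 348.83 = 207022.88
Ad valorem component: 207022.88 × 4% = 8280.92
Specific component: 17813 × 3.56 = 63414.28
Import duty = 8280.92 + 63414.28 = 71695.20
Buyer bears: freight 9555.43 + insurance 348.83 + brokerage 463.05 + duty 71695.20 = 82062.51
Landed cost = invoice 197118.62 + 82062.51 = 279181.13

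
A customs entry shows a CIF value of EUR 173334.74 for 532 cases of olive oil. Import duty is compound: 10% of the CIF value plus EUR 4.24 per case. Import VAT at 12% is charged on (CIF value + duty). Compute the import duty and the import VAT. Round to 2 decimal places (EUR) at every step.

Import duty: EUR 19589.15; import VAT: EUR 23150.87

Ad valorem component: 173334.74 × 10% = 17333.47
Specific component: 532 × 4.24 = 2255.68
Import duty = 17333.47 + 2255.68 = 19589.15
VAT base = CIF + duty = 173334.74 + 19589.15 = 192923.89
Import VAT = 192923.89 × 12% = 23150.87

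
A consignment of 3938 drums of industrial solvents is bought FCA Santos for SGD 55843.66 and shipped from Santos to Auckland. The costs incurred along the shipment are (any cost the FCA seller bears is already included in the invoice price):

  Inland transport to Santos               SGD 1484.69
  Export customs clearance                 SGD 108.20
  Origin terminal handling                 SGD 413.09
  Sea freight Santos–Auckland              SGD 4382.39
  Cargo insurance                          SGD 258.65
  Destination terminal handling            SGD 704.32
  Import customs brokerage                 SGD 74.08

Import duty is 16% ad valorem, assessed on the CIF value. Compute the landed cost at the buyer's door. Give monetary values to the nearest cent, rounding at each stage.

FCA: the seller delivers export-cleared goods to the carrier; the buyer bears costs from that point.
Already in the invoice (seller's account under FCA): inland to port, export clearance — exclude.
CIF value = FCA price + origin terminal + freight + insurance = 55843.66 + 413.09 + 4382.39 + 258.65 = 60897.79
Import duty = 60897.79 × 16% = 9743.65
Buyer bears: origin terminal 413.09 + freight 4382.39 + insurance 258.65 + destination terminal 704.32 + brokerage 74.08 + duty 9743.65 = 15576.18
Landed cost = invoice 55843.66 + 15576.18 = 71419.84

Total landed cost: SGD 71419.84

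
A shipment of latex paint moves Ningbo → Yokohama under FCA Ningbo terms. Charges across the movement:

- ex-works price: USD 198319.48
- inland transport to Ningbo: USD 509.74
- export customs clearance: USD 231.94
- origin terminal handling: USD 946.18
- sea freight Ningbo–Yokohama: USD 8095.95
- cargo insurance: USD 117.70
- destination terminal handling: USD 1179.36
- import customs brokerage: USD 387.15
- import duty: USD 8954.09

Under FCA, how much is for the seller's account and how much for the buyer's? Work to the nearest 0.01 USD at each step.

Seller: USD 199061.16; buyer: USD 19680.43

FCA: the seller delivers export-cleared goods to the carrier; the buyer bears costs from that point.
Seller's account: goods 198319.48 + inland to port 509.74 + export clearance 231.94 = 199061.16
Buyer's account: origin terminal 946.18 + freight 8095.95 + insurance 117.70 + destination terminal 1179.36 + brokerage 387.15 + duty 8954.09 = 19680.43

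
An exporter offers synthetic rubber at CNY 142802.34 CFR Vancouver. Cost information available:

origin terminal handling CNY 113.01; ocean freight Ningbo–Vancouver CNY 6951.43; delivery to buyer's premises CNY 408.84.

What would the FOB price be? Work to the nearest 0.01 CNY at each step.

FOB price: CNY 135850.91

Not relevant to the conversion: origin terminal — on the seller under both CFR and FOB; already in the CFR price and stays in the FOB price. delivery — on the buyer under both terms; not part of either seller's price.
From CFR to FOB, the seller no longer bears: freight.
FOB price = 142802.34 − 6951.43 = 135850.91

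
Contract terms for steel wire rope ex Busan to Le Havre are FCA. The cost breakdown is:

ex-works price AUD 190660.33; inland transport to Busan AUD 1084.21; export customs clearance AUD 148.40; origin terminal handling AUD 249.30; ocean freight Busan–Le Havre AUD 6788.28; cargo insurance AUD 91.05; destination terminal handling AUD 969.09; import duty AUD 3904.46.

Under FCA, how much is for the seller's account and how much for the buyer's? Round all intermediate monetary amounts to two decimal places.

FCA: the seller delivers export-cleared goods to the carrier; the buyer bears costs from that point.
Seller's account: goods 190660.33 + inland to port 1084.21 + export clearance 148.40 = 191892.94
Buyer's account: origin terminal 249.30 + freight 6788.28 + insurance 91.05 + destination terminal 969.09 + duty 3904.46 = 12002.18

Seller: AUD 191892.94; buyer: AUD 12002.18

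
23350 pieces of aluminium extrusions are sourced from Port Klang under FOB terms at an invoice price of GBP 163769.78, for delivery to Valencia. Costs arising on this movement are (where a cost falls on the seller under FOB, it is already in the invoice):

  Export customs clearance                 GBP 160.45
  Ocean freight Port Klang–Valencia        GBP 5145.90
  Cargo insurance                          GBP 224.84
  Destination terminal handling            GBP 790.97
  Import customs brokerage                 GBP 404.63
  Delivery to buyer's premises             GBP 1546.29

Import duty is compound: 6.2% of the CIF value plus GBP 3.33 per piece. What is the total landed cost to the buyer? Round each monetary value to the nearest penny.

FOB: the seller bears costs until goods are on board at the origin port; the buyer bears freight, insurance and all costs thereafter.
Already in the invoice (seller's account under FOB): export clearance — exclude.
CIF value = FOB price + freight + insurance = 163769.78 + 5145.90 + 224.84 = 169140.52
Ad valorem component: 169140.52 × 6.2% = 10486.71
Specific component: 23350 × 3.33 = 77755.50
Import duty = 10486.71 + 77755.50 = 88242.21
Buyer bears: freight 5145.90 + insurance 224.84 + destination terminal 790.97 + brokerage 404.63 + delivery 1546.29 + duty 88242.21 = 96354.84
Landed cost = invoice 163769.78 + 96354.84 = 260124.62

Total landed cost: GBP 260124.62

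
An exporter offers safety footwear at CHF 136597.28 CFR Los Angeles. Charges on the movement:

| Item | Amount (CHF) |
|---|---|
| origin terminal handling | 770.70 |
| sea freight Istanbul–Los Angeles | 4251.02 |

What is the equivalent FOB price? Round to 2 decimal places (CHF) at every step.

FOB price: CHF 132346.26

Not relevant to the conversion: origin terminal — on the seller under both CFR and FOB; already in the CFR price and stays in the FOB price.
From CFR to FOB, the seller no longer bears: freight.
FOB price = 136597.28 − 4251.02 = 132346.26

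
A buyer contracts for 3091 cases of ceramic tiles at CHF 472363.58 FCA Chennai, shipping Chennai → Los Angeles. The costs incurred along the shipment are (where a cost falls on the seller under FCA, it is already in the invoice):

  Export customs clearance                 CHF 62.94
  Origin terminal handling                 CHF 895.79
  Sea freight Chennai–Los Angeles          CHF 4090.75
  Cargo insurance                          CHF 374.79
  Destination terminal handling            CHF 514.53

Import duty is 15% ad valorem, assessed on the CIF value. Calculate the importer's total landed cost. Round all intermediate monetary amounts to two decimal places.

FCA: the seller delivers export-cleared goods to the carrier; the buyer bears costs from that point.
Already in the invoice (seller's account under FCA): export clearance — exclude.
CIF value = FCA price + origin terminal + freight + insurance = 472363.58 + 895.79 + 4090.75 + 374.79 = 477724.91
Import duty = 477724.91 × 15% = 71658.74
Buyer bears: origin terminal 895.79 + freight 4090.75 + insurance 374.79 + destination terminal 514.53 + duty 71658.74 = 77534.60
Landed cost = invoice 472363.58 + 77534.60 = 549898.18

Total landed cost: CHF 549898.18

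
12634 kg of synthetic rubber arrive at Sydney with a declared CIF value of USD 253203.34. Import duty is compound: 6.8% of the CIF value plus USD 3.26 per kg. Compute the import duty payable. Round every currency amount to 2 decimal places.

Ad valorem component: 253203.34 × 6.8% = 17217.83
Specific component: 12634 × 3.26 = 41186.84
Import duty = 17217.83 + 41186.84 = 58404.67

Import duty: USD 58404.67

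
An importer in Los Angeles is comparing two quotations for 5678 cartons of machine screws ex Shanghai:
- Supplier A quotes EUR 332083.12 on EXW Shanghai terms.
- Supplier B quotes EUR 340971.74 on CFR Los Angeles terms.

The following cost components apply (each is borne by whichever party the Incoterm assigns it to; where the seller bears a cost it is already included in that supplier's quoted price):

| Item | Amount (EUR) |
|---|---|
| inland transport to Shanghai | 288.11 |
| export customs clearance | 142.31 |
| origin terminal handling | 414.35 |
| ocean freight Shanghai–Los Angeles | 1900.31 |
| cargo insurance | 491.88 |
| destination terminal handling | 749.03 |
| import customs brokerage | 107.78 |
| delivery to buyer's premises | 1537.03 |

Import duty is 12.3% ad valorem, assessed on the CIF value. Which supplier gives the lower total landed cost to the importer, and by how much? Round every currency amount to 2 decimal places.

Supplier A is cheaper by EUR 6899.20

Supplier A (EXW):
CIF value = EXW price + inland to port + export clearance + origin terminal + freight + insurance = 332083.12 + 288.11 + 142.31 + 414.35 + 1900.31 + 491.88 = 335320.08
Import duty = 335320.08 × 12.3% = 41244.37
Buyer bears (A): 288.11 + 142.31 + 414.35 + 1900.31 + 491.88 + 749.03 + 107.78 + 1537.03 = 5630.80
Landed cost (A) = invoice 332083.12 + 5630.80 + duty 41244.37 = 378958.29
Supplier B (CFR):
CIF value = CFR price + insurance = 340971.74 + 491.88 = 341463.62
Import duty = 341463.62 × 12.3% = 42000.03
Buyer bears (B): 491.88 + 749.03 + 107.78 + 1537.03 = 2885.72
Landed cost (B) = invoice 340971.74 + 2885.72 + duty 42000.03 = 385857.49
Difference = |378958.29 − 385857.49| = 6899.20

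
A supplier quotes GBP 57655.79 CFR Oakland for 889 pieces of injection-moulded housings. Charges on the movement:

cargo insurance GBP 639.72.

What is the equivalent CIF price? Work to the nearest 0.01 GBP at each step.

CIF price: GBP 58295.51

From CFR to CIF, the seller additionally bears: insurance.
CIF price = 57655.79 + 639.72 = 58295.51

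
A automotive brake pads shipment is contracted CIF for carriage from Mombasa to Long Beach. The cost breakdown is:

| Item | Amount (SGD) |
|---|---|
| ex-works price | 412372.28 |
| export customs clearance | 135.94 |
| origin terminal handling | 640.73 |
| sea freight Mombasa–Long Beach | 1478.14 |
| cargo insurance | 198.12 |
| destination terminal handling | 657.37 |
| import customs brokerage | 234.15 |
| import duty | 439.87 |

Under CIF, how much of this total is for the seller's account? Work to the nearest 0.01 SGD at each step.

CIF: the seller pays costs through ocean freight and marine insurance to the destination port.
Seller's account: goods 412372.28 + export clearance 135.94 + origin terminal 640.73 + freight 1478.14 + insurance 198.12 = 414825.21
Buyer's account: destination terminal 657.37 + brokerage 234.15 + duty 439.87 = 1331.39

Seller's account: SGD 414825.21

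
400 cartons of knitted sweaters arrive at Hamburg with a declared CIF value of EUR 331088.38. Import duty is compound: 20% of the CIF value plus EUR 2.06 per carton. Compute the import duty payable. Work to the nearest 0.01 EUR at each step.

Ad valorem component: 331088.38 × 20% = 66217.68
Specific component: 400 × 2.06 = 824.00
Import duty = 66217.68 + 824.00 = 67041.68

Import duty: EUR 67041.68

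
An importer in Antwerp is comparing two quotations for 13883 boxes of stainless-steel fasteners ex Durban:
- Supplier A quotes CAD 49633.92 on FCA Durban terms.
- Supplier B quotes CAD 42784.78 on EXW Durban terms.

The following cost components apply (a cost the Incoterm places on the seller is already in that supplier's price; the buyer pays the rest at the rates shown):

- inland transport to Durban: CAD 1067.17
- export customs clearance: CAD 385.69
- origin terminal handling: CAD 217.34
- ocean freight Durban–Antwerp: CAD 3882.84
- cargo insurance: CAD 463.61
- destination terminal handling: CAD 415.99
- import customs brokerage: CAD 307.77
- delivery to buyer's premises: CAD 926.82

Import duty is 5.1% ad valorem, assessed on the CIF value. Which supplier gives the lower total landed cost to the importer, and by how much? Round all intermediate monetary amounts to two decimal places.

Supplier A (FCA):
CIF value = FCA price + origin terminal + freight + insurance = 49633.92 + 217.34 + 3882.84 + 463.61 = 54197.71
Import duty = 54197.71 × 5.1% = 2764.08
Buyer bears (A): 217.34 + 3882.84 + 463.61 + 415.99 + 307.77 + 926.82 = 6214.37
Landed cost (A) = invoice 49633.92 + 6214.37 + duty 2764.08 = 58612.37
Supplier B (EXW):
CIF value = EXW price + inland to port + export clearance + origin terminal + freight + insurance = 42784.78 + 1067.17 + 385.69 + 217.34 + 3882.84 + 463.61 = 48801.43
Import duty = 48801.43 × 5.1% = 2488.87
Buyer bears (B): 1067.17 + 385.69 + 217.34 + 3882.84 + 463.61 + 415.99 + 307.77 + 926.82 = 7667.23
Landed cost (B) = invoice 42784.78 + 7667.23 + duty 2488.87 = 52940.88
Difference = |58612.37 − 52940.88| = 5671.49

Supplier B is cheaper by CAD 5671.49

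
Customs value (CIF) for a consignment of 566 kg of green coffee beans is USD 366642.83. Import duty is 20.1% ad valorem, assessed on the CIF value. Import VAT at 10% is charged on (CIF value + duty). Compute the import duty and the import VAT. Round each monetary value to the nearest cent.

Import duty = 366642.83 × 20.1% = 73695.21
VAT base = CIF + duty = 366642.83 + 73695.21 = 440338.04
Import VAT = 440338.04 × 10% = 44033.80

Import duty: USD 73695.21; import VAT: USD 44033.80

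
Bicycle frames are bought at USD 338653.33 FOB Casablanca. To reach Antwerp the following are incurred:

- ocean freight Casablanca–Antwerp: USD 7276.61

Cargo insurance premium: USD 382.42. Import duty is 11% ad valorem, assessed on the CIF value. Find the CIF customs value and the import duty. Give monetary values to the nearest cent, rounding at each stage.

CIF = FOB price + freight + insurance
CIF = 338653.33 + 7276.61 + 382.42 = 346312.36
Import duty = 346312.36 × 11% = 38094.36

CIF value: USD 346312.36; import duty: USD 38094.36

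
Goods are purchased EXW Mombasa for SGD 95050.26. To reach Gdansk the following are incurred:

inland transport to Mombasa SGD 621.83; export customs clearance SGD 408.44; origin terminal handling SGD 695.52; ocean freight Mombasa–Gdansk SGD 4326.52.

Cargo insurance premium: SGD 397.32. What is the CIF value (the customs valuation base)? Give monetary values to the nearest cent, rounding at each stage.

CIF = EXW price + pre-shipment costs + freight + insurance
CIF = 95050.26 + 621.83 + 408.44 + 695.52 + 4326.52 + 397.32 = 101499.89

CIF value: SGD 101499.89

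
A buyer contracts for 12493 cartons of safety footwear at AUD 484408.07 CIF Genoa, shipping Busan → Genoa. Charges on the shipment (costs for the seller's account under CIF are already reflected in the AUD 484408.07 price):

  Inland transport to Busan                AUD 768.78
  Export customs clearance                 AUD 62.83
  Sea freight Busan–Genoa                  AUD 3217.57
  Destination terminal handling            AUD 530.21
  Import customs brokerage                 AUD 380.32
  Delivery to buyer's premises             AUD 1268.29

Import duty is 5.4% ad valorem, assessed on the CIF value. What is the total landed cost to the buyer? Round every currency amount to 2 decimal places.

Total landed cost: AUD 512744.93

CIF: the seller pays costs through ocean freight and marine insurance to the destination port.
Already in the invoice (seller's account under CIF): inland to port, export clearance, freight — exclude.
The CIF price already equals the CIF value: 484408.07
Import duty = 484408.07 × 5.4% = 26158.04
Buyer bears: destination terminal 530.21 + brokerage 380.32 + delivery 1268.29 + duty 26158.04 = 28336.86
Landed cost = invoice 484408.07 + 28336.86 = 512744.93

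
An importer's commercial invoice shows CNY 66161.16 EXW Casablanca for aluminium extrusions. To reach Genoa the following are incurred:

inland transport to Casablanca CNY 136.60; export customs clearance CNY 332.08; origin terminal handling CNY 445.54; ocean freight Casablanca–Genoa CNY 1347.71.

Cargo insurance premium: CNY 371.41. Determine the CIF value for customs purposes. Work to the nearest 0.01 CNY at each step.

CIF = EXW price + pre-shipment costs + freight + insurance
CIF = 66161.16 + 136.60 + 332.08 + 445.54 + 1347.71 + 371.41 = 68794.50

CIF value: CNY 68794.50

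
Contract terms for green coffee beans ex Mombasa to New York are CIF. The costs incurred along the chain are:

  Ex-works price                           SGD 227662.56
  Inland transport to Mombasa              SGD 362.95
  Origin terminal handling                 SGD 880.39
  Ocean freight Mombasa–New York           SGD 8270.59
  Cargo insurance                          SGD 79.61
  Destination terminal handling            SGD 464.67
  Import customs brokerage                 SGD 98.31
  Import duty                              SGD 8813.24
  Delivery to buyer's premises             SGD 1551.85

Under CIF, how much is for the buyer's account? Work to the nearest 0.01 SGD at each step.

CIF: the seller pays costs through ocean freight and marine insurance to the destination port.
Seller's account: goods 227662.56 + inland to port 362.95 + origin terminal 880.39 + freight 8270.59 + insurance 79.61 = 237256.10
Buyer's account: destination terminal 464.67 + brokerage 98.31 + duty 8813.24 + delivery 1551.85 = 10928.07

Buyer's account: SGD 10928.07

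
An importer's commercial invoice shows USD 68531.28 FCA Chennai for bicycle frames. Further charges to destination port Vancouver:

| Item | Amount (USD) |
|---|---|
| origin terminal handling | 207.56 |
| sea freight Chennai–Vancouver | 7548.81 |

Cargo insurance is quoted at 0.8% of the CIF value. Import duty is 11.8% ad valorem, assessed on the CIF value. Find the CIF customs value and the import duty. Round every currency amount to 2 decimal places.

CIF value: USD 76902.87; import duty: USD 9074.54

Let C be the CIF value. C = FCA price + pre-shipment costs + freight + 0.8% × C
C − 0.8% × C = 68531.28 + 207.56 + 7548.81
0.992 × C = 76287.65
C = 76287.65 / 0.992 = 76902.87
Insurance premium = 0.8% × 76902.87 = 615.22
Import duty = 76902.87 × 11.8% = 9074.54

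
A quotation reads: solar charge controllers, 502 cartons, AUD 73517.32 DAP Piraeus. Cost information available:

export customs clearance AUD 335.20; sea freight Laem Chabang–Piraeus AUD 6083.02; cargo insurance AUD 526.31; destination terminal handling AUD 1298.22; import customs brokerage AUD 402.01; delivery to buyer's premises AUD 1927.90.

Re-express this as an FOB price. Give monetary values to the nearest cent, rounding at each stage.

FOB price: AUD 63681.87

Not relevant to the conversion: export clearance — on the seller under both DAP and FOB; already in the DAP price and stays in the FOB price. brokerage — on the buyer under both terms; not part of either seller's price.
From DAP to FOB, the seller no longer bears: freight, insurance, destination terminal, delivery.
FOB price = 73517.32 − 6083.02 − 526.31 − 1298.22 − 1927.90 = 63681.87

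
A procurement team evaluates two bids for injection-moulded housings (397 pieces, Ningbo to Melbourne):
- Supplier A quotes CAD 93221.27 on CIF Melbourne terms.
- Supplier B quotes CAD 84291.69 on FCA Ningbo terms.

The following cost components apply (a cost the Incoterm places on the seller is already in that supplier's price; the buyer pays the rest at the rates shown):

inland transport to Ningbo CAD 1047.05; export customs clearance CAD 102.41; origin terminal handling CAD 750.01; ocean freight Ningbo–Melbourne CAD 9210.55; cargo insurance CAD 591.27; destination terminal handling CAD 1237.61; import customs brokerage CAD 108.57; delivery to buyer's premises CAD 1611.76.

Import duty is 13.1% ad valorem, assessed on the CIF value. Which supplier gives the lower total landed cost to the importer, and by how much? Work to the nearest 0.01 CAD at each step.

Supplier A (CIF):
The CIF price already equals the CIF value: 93221.27
Import duty = 93221.27 × 13.1% = 12211.99
Buyer bears (A): 1237.61 + 108.57 + 1611.76 = 2957.94
Landed cost (A) = invoice 93221.27 + 2957.94 + duty 12211.99 = 108391.20
Supplier B (FCA):
CIF value = FCA price + origin terminal + freight + insurance = 84291.69 + 750.01 + 9210.55 + 591.27 = 94843.52
Import duty = 94843.52 × 13.1% = 12424.50
Buyer bears (B): 750.01 + 9210.55 + 591.27 + 1237.61 + 108.57 + 1611.76 = 13509.77
Landed cost (B) = invoice 84291.69 + 13509.77 + duty 12424.50 = 110225.96
Difference = |108391.20 − 110225.96| = 1834.76

Supplier A is cheaper by CAD 1834.76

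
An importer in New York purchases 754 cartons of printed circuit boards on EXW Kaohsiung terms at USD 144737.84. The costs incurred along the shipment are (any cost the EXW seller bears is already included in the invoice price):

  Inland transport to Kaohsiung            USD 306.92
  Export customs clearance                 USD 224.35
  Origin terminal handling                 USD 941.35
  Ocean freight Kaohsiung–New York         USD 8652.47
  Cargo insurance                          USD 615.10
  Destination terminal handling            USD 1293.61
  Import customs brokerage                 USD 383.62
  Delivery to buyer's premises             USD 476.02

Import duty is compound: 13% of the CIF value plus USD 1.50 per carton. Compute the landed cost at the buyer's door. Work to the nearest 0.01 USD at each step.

Total landed cost: USD 178974.42

EXW: the seller makes goods available at their premises; the buyer bears all onward costs.
CIF value = EXW price + inland to port + export clearance + origin terminal + freight + insurance = 144737.84 + 306.92 + 224.35 + 941.35 + 8652.47 + 615.10 = 155478.03
Ad valorem component: 155478.03 × 13% = 20212.14
Specific component: 754 × 1.50 = 1131.00
Import duty = 20212.14 + 1131.00 = 21343.14
Buyer bears: inland to port 306.92 + export clearance 224.35 + origin terminal 941.35 + freight 8652.47 + insurance 615.10 + destination terminal 1293.61 + brokerage 383.62 + delivery 476.02 + duty 21343.14 = 34236.58
Landed cost = invoice 144737.84 + 34236.58 = 178974.42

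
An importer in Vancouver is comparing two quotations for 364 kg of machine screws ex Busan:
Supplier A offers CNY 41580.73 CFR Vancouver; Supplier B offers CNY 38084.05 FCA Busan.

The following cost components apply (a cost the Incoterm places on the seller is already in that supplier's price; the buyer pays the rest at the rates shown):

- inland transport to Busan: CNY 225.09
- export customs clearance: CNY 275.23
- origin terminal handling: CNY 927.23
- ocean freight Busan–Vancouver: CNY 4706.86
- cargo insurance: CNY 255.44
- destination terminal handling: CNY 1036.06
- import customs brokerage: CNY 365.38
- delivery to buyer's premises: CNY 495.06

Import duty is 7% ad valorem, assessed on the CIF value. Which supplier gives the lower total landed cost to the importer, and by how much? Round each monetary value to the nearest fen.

Supplier A (CFR):
CIF value = CFR price + insurance = 41580.73 + 255.44 = 41836.17
Import duty = 41836.17 × 7% = 2928.53
Buyer bears (A): 255.44 + 1036.06 + 365.38 + 495.06 = 2151.94
Landed cost (A) = invoice 41580.73 + 2151.94 + duty 2928.53 = 46661.20
Supplier B (FCA):
CIF value = FCA price + origin terminal + freight + insurance = 38084.05 + 927.23 + 4706.86 + 255.44 = 43973.58
Import duty = 43973.58 × 7% = 3078.15
Buyer bears (B): 927.23 + 4706.86 + 255.44 + 1036.06 + 365.38 + 495.06 = 7786.03
Landed cost (B) = invoice 38084.05 + 7786.03 + duty 3078.15 = 48948.23
Difference = |46661.20 − 48948.23| = 2287.03

Supplier A is cheaper by CNY 2287.03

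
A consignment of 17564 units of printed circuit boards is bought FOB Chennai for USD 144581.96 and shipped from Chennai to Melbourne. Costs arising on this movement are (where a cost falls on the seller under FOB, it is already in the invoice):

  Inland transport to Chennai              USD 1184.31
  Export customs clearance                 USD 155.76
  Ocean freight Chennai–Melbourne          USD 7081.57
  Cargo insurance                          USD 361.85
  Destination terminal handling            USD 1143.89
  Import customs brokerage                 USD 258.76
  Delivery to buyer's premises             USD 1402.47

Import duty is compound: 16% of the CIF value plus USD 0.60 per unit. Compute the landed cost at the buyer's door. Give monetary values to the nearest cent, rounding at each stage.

FOB: the seller bears costs until goods are on board at the origin port; the buyer bears freight, insurance and all costs thereafter.
Already in the invoice (seller's account under FOB): inland to port, export clearance — exclude.
CIF value = FOB price + freight + insurance = 144581.96 + 7081.57 + 361.85 = 152025.38
Ad valorem component: 152025.38 × 16% = 24324.06
Specific component: 17564 × 0.60 = 10538.40
Import duty = 24324.06 + 10538.40 = 34862.46
Buyer bears: freight 7081.57 + insurance 361.85 + destination terminal 1143.89 + brokerage 258.76 + delivery 1402.47 + duty 34862.46 = 45111.00
Landed cost = invoice 144581.96 + 45111.00 = 189692.96

Total landed cost: USD 189692.96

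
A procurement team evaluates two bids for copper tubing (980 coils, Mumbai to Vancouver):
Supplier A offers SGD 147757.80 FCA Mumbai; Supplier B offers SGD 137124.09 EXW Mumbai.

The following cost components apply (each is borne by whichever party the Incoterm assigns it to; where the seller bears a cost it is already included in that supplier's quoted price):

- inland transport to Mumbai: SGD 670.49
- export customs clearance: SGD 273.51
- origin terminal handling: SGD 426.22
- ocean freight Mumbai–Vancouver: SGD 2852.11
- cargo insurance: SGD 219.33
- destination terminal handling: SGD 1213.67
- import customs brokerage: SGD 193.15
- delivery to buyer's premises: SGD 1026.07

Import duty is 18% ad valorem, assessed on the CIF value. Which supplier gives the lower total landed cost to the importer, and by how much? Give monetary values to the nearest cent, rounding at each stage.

Supplier A (FCA):
CIF value = FCA price + origin terminal + freight + insurance = 147757.80 + 426.22 + 2852.11 + 219.33 = 151255.46
Import duty = 151255.46 × 18% = 27225.98
Buyer bears (A): 426.22 + 2852.11 + 219.33 + 1213.67 + 193.15 + 1026.07 = 5930.55
Landed cost (A) = invoice 147757.80 + 5930.55 + duty 27225.98 = 180914.33
Supplier B (EXW):
CIF value = EXW price + inland to port + export clearance + origin terminal + freight + insurance = 137124.09 + 670.49 + 273.51 + 426.22 + 2852.11 + 219.33 = 141565.75
Import duty = 141565.75 × 18% = 25481.84
Buyer bears (B): 670.49 + 273.51 + 426.22 + 2852.11 + 219.33 + 1213.67 + 193.15 + 1026.07 = 6874.55
Landed cost (B) = invoice 137124.09 + 6874.55 + duty 25481.84 = 169480.48
Difference = |180914.33 − 169480.48| = 11433.85

Supplier B is cheaper by SGD 11433.85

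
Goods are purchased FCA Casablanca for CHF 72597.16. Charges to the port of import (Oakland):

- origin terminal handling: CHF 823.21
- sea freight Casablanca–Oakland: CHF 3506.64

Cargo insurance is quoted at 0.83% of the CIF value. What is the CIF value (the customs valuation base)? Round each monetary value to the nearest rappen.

CIF value: CHF 77570.85

Let C be the CIF value. C = FCA price + pre-shipment costs + freight + 0.83% × C
C − 0.83% × C = 72597.16 + 823.21 + 3506.64
0.9917 × C = 76927.01
C = 76927.01 / 0.9917 = 77570.85
Insurance premium = 0.83% × 77570.85 = 643.84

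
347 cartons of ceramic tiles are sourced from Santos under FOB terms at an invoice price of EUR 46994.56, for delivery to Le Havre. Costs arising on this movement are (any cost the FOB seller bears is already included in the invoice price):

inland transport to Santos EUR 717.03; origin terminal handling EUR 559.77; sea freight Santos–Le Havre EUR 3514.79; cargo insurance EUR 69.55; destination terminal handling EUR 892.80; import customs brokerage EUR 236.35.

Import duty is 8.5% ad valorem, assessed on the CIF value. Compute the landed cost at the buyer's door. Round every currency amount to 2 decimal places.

FOB: the seller bears costs until goods are on board at the origin port; the buyer bears freight, insurance and all costs thereafter.
Already in the invoice (seller's account under FOB): inland to port, origin terminal — exclude.
CIF value = FOB price + freight + insurance = 46994.56 + 3514.79 + 69.55 = 50578.90
Import duty = 50578.90 × 8.5% = 4299.21
Buyer bears: freight 3514.79 + insurance 69.55 + destination terminal 892.80 + brokerage 236.35 + duty 4299.21 = 9012.70
Landed cost = invoice 46994.56 + 9012.70 = 56007.26

Total landed cost: EUR 56007.26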